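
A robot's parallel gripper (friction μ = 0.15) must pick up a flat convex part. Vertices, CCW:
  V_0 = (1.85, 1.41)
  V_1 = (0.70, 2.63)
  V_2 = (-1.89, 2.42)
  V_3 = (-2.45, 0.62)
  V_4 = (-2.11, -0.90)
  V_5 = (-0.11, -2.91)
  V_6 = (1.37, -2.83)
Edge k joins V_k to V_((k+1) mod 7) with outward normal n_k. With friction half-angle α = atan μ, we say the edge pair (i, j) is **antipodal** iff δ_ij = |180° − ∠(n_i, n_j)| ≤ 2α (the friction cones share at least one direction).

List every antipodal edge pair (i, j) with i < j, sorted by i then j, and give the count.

count = 3; pairs: (0,4), (1,5), (2,6)

α = atan 0.15 = 8.53°;  2α = 17.06°
n_0 = (+0.7277, +0.6859)
n_1 = (-0.0808, +0.9967)
n_2 = (-0.9549, +0.2971)
n_3 = (-0.9759, -0.2183)
n_4 = (-0.7089, -0.7053)
n_5 = (+0.0540, -0.9985)
n_6 = (+0.9937, -0.1125)
  (0,1): δ = 128.67°  ·
  (0,2): δ = 60.59°  ·
  (0,3): δ = 30.70°  ·
  (0,4): δ = 1.55°  ✓
  (0,5): δ = 49.79°  ·
  (0,6): δ = 130.23°  ·
  (1,2): δ = 111.92°  ·
  (1,3): δ = 82.03°  ·
  (1,4): δ = 49.78°  ·
  (1,5): δ = 1.54°  ✓
  (1,6): δ = 78.91°  ·
  (2,3): δ = 150.11°  ·
  (2,4): δ = 117.86°  ·
  (2,5): δ = 69.62°  ·
  (2,6): δ = 10.82°  ✓
  (3,4): δ = 147.75°  ·
  (3,5): δ = 99.51°  ·
  (3,6): δ = 19.07°  ·
  (4,5): δ = 131.76°  ·
  (4,6): δ = 51.32°  ·
  (5,6): δ = 99.55°  ·
antipodal pairs: 3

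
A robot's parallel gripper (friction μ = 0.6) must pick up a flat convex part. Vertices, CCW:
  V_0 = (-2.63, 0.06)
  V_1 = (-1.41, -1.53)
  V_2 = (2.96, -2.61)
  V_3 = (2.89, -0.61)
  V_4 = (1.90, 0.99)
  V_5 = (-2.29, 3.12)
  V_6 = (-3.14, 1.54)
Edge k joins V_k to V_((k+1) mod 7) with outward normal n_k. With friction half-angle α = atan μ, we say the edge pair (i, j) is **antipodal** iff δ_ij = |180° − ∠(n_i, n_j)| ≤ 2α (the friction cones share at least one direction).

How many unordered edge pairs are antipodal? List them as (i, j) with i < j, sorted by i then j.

α = atan 0.6 = 30.96°;  2α = 61.93°
n_0 = (-0.7934, -0.6087)
n_1 = (-0.2399, -0.9708)
n_2 = (+0.9994, +0.0350)
n_3 = (+0.8504, +0.5262)
n_4 = (+0.4532, +0.8914)
n_5 = (-0.8807, +0.4738)
n_6 = (-0.9454, -0.3258)
  (0,1): δ = 141.38°  ·
  (0,2): δ = 35.49°  ✓
  (0,3): δ = 5.75°  ✓
  (0,4): δ = 25.55°  ✓
  (0,5): δ = 114.22°  ·
  (0,6): δ = 161.51°  ·
  (1,2): δ = 74.11°  ·
  (1,3): δ = 44.37°  ✓
  (1,4): δ = 13.06°  ✓
  (1,5): δ = 75.60°  ·
  (1,6): δ = 122.90°  ·
  (2,3): δ = 150.26°  ·
  (2,4): δ = 118.95°  ·
  (2,5): δ = 30.28°  ✓
  (2,6): δ = 17.01°  ✓
  (3,4): δ = 148.69°  ·
  (3,5): δ = 60.03°  ✓
  (3,6): δ = 12.73°  ✓
  (4,5): δ = 91.33°  ·
  (4,6): δ = 44.04°  ✓
  (5,6): δ = 132.71°  ·
antipodal pairs: 10

count = 10; pairs: (0,2), (0,3), (0,4), (1,3), (1,4), (2,5), (2,6), (3,5), (3,6), (4,6)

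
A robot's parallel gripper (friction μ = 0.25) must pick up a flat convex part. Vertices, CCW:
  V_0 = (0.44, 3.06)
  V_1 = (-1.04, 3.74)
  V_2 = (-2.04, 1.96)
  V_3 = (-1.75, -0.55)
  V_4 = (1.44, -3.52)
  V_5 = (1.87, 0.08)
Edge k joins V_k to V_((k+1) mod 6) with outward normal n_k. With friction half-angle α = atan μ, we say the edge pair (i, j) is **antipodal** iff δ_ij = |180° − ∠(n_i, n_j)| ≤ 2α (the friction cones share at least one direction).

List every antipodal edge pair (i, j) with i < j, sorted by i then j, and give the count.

count = 5; pairs: (0,3), (1,4), (2,4), (2,5), (3,5)

α = atan 0.25 = 14.04°;  2α = 28.07°
n_0 = (+0.4175, +0.9087)
n_1 = (-0.8718, +0.4898)
n_2 = (-0.9934, -0.1148)
n_3 = (-0.6814, -0.7319)
n_4 = (+0.9929, -0.1186)
n_5 = (+0.9016, +0.4326)
  (0,1): δ = 94.65°  ·
  (0,2): δ = 58.73°  ·
  (0,3): δ = 18.28°  ✓
  (0,4): δ = 107.87°  ·
  (0,5): δ = 140.31°  ·
  (1,2): δ = 144.08°  ·
  (1,3): δ = 103.63°  ·
  (1,4): δ = 22.52°  ✓
  (1,5): δ = 54.96°  ·
  (2,3): δ = 139.55°  ·
  (2,4): δ = 13.40°  ✓
  (2,5): δ = 19.04°  ✓
  (3,4): δ = 53.86°  ·
  (3,5): δ = 21.41°  ✓
  (4,5): δ = 147.55°  ·
antipodal pairs: 5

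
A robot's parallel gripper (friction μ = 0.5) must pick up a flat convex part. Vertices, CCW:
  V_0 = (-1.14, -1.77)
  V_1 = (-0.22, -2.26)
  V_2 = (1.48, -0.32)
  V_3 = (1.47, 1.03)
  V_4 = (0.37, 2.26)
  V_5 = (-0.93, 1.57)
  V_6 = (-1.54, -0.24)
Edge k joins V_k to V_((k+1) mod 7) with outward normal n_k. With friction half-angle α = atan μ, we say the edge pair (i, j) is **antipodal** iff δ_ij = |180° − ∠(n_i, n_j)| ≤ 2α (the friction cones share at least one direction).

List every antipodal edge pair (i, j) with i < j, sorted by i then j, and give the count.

α = atan 0.5 = 26.57°;  2α = 53.13°
n_0 = (-0.4701, -0.8826)
n_1 = (+0.7521, -0.6591)
n_2 = (+1.0000, +0.0074)
n_3 = (+0.7454, +0.6666)
n_4 = (-0.4688, +0.8833)
n_5 = (-0.9476, +0.3194)
n_6 = (-0.9675, -0.2529)
  (0,1): δ = 103.19°  ·
  (0,2): δ = 61.54°  ·
  (0,3): δ = 20.15°  ✓
  (0,4): δ = 56.00°  ·
  (0,5): δ = 99.42°  ·
  (0,6): δ = 132.69°  ·
  (1,2): δ = 138.35°  ·
  (1,3): δ = 96.97°  ·
  (1,4): δ = 20.81°  ✓
  (1,5): δ = 22.60°  ✓
  (1,6): δ = 55.88°  ·
  (2,3): δ = 138.62°  ·
  (2,4): δ = 62.47°  ·
  (2,5): δ = 19.05°  ✓
  (2,6): δ = 14.23°  ✓
  (3,4): δ = 103.85°  ·
  (3,5): δ = 60.43°  ·
  (3,6): δ = 27.16°  ✓
  (4,5): δ = 136.58°  ·
  (4,6): δ = 103.31°  ·
  (5,6): δ = 146.72°  ·
antipodal pairs: 6

count = 6; pairs: (0,3), (1,4), (1,5), (2,5), (2,6), (3,6)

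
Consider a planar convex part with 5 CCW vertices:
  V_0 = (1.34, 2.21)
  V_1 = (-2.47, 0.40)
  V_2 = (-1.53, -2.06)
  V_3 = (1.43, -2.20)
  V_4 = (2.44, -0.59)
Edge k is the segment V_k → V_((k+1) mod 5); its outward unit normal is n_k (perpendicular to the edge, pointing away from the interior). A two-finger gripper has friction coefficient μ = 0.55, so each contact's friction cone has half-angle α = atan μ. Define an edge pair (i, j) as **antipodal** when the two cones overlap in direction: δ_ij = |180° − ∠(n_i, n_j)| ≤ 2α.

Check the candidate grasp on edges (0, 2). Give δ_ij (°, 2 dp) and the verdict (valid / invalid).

δ = 28.12°, valid

α = atan 0.55 = 28.81°;  2α = 57.62°
edge 0: e_0 = (-3.81, -1.81);  n_0 = (-0.4291, +0.9033)
edge 2: e_2 = (+2.96, -0.14);  n_2 = (-0.0472, -0.9989)
∠(n_0, n_2) = 151.88°
δ = |180° − 151.88°| = 28.12°
28.12° ≤ 2α = 57.62°  →  valid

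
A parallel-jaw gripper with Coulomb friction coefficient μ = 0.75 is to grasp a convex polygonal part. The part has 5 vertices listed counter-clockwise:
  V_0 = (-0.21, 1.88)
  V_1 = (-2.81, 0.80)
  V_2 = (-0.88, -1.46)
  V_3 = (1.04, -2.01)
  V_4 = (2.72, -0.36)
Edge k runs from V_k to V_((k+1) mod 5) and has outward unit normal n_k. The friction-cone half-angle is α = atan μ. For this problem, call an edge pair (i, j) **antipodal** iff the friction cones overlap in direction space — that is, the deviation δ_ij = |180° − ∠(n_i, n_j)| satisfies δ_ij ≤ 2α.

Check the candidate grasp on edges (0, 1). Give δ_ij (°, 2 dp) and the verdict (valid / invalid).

δ = 72.06°, valid

α = atan 0.75 = 36.87°;  2α = 73.74°
edge 0: e_0 = (-2.60, -1.08);  n_0 = (-0.3836, +0.9235)
edge 1: e_1 = (+1.93, -2.26);  n_1 = (-0.7604, -0.6494)
∠(n_0, n_1) = 107.94°
δ = |180° − 107.94°| = 72.06°
72.06° ≤ 2α = 73.74°  →  valid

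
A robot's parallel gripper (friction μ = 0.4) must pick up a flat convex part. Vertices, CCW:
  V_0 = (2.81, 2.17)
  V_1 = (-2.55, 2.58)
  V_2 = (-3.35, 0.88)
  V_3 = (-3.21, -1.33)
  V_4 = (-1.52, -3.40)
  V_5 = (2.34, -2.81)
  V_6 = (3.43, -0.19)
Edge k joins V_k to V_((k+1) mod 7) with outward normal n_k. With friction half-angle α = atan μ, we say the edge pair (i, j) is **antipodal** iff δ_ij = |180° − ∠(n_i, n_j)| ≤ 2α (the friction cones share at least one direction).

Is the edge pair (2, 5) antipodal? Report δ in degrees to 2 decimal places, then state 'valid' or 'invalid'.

δ = 26.21°, valid

α = atan 0.4 = 21.80°;  2α = 43.60°
edge 2: e_2 = (+0.14, -2.21);  n_2 = (-0.9980, -0.0632)
edge 5: e_5 = (+1.09, +2.62);  n_5 = (+0.9233, -0.3841)
∠(n_2, n_5) = 153.79°
δ = |180° − 153.79°| = 26.21°
26.21° ≤ 2α = 43.60°  →  valid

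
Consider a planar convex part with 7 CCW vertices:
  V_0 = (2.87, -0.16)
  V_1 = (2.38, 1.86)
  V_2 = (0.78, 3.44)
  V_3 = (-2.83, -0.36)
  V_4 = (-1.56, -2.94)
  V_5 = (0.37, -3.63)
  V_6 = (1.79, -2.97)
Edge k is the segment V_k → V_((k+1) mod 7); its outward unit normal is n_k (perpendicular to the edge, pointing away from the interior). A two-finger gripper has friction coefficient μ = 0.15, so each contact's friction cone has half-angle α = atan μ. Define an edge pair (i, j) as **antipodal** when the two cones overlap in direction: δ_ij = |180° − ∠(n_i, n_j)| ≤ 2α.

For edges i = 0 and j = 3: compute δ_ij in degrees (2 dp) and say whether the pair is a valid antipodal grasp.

α = atan 0.15 = 8.53°;  2α = 17.06°
edge 0: e_0 = (-0.49, +2.02);  n_0 = (+0.9718, +0.2357)
edge 3: e_3 = (+1.27, -2.58);  n_3 = (-0.8972, -0.4416)
∠(n_0, n_3) = 167.43°
δ = |180° − 167.43°| = 12.57°
12.57° ≤ 2α = 17.06°  →  valid

δ = 12.57°, valid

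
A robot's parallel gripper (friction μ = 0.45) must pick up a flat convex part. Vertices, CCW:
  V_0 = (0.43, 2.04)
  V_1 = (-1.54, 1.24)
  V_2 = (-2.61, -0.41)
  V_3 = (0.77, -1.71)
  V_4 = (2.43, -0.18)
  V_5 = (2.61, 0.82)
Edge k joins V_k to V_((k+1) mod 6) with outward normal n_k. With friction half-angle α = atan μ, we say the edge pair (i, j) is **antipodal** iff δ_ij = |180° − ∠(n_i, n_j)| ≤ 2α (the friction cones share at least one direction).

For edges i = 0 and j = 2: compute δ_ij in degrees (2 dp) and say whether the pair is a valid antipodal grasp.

δ = 43.14°, valid

α = atan 0.45 = 24.23°;  2α = 48.46°
edge 0: e_0 = (-1.97, -0.80);  n_0 = (-0.3763, +0.9265)
edge 2: e_2 = (+3.38, -1.30);  n_2 = (-0.3590, -0.9333)
∠(n_0, n_2) = 136.86°
δ = |180° − 136.86°| = 43.14°
43.14° ≤ 2α = 48.46°  →  valid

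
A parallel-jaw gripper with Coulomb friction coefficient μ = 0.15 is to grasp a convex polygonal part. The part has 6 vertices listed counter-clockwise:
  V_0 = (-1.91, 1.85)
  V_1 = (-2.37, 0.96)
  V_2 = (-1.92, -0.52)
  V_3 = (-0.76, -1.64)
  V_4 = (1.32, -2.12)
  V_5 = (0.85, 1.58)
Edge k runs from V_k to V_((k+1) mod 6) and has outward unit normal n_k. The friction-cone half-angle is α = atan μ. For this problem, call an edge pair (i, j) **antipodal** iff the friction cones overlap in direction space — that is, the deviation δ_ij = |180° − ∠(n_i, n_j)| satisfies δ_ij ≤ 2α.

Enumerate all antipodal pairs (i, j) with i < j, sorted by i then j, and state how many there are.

count = 2; pairs: (1,4), (3,5)

α = atan 0.15 = 8.53°;  2α = 17.06°
n_0 = (-0.8884, +0.4592)
n_1 = (-0.9568, -0.2909)
n_2 = (-0.6946, -0.7194)
n_3 = (-0.2249, -0.9744)
n_4 = (+0.9920, +0.1260)
n_5 = (+0.0974, +0.9952)
  (0,1): δ = 135.76°  ·
  (0,2): δ = 106.66°  ·
  (0,3): δ = 75.66°  ·
  (0,4): δ = 34.57°  ·
  (0,5): δ = 111.75°  ·
  (1,2): δ = 150.91°  ·
  (1,3): δ = 119.91°  ·
  (1,4): δ = 9.67°  ✓
  (1,5): δ = 67.50°  ·
  (2,3): δ = 149.00°  ·
  (2,4): δ = 38.77°  ·
  (2,5): δ = 38.41°  ·
  (3,4): δ = 69.77°  ·
  (3,5): δ = 7.41°  ✓
  (4,5): δ = 102.83°  ·
antipodal pairs: 2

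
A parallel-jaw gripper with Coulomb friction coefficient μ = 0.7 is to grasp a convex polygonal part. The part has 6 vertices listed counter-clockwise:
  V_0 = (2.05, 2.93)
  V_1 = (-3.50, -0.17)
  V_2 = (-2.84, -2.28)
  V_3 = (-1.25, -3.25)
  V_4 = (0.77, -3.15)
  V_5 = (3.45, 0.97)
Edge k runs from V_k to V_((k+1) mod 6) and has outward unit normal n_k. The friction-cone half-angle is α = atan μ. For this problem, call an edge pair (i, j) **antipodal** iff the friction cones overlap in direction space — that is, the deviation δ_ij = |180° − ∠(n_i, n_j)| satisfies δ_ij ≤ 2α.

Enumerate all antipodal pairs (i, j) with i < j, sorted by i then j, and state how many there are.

α = atan 0.7 = 34.99°;  2α = 69.98°
n_0 = (-0.4876, +0.8730)
n_1 = (-0.9544, -0.2985)
n_2 = (-0.5208, -0.8537)
n_3 = (+0.0494, -0.9988)
n_4 = (+0.8383, -0.5453)
n_5 = (+0.8137, +0.5812)
  (0,1): δ = 101.82°  ·
  (0,2): δ = 60.57°  ✓
  (0,3): δ = 26.35°  ✓
  (0,4): δ = 27.77°  ✓
  (0,5): δ = 96.35°  ·
  (1,2): δ = 138.76°  ·
  (1,3): δ = 104.54°  ·
  (1,4): δ = 50.41°  ✓
  (1,5): δ = 18.17°  ✓
  (2,3): δ = 145.78°  ·
  (2,4): δ = 91.66°  ·
  (2,5): δ = 23.08°  ✓
  (3,4): δ = 125.88°  ·
  (3,5): δ = 57.30°  ✓
  (4,5): δ = 111.42°  ·
antipodal pairs: 7

count = 7; pairs: (0,2), (0,3), (0,4), (1,4), (1,5), (2,5), (3,5)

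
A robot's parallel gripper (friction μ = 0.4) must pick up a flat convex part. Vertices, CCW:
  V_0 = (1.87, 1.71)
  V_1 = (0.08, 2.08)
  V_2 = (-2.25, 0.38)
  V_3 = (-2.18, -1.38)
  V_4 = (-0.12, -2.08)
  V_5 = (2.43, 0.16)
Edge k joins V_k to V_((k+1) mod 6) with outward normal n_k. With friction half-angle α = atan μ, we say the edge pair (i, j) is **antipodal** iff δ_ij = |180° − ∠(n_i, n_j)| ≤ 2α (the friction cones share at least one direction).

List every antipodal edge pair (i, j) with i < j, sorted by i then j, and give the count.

count = 3; pairs: (0,3), (1,4), (2,5)

α = atan 0.4 = 21.80°;  2α = 43.60°
n_0 = (+0.2024, +0.9793)
n_1 = (-0.5894, +0.8078)
n_2 = (-0.9992, -0.0397)
n_3 = (-0.3217, -0.9468)
n_4 = (+0.6600, -0.7513)
n_5 = (+0.9405, +0.3398)
  (0,1): δ = 132.21°  ·
  (0,2): δ = 76.04°  ·
  (0,3): δ = 7.09°  ✓
  (0,4): δ = 52.98°  ·
  (0,5): δ = 121.54°  ·
  (1,2): δ = 123.84°  ·
  (1,3): δ = 54.88°  ·
  (1,4): δ = 5.18°  ✓
  (1,5): δ = 73.75°  ·
  (2,3): δ = 111.05°  ·
  (2,4): δ = 50.98°  ·
  (2,5): δ = 17.59°  ✓
  (3,4): δ = 119.93°  ·
  (3,5): δ = 51.37°  ·
  (4,5): δ = 111.43°  ·
antipodal pairs: 3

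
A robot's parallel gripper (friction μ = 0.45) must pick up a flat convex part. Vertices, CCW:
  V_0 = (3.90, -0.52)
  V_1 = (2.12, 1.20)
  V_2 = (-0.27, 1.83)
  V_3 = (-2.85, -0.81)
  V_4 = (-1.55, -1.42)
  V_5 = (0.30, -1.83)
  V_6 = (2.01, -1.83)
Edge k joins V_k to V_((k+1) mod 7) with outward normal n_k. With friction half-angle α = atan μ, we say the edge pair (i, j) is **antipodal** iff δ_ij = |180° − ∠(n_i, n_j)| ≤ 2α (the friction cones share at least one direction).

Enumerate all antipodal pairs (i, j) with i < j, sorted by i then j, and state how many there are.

α = atan 0.45 = 24.23°;  2α = 48.46°
n_0 = (+0.6949, +0.7191)
n_1 = (+0.2549, +0.9670)
n_2 = (-0.7152, +0.6989)
n_3 = (-0.4248, -0.9053)
n_4 = (-0.2164, -0.9763)
n_5 = (+0.0000, -1.0000)
n_6 = (+0.5697, -0.8219)
  (0,1): δ = 150.75°  ·
  (0,2): δ = 90.32°  ·
  (0,3): δ = 18.88°  ✓
  (0,4): δ = 31.52°  ✓
  (0,5): δ = 44.02°  ✓
  (0,6): δ = 78.74°  ·
  (1,2): δ = 119.57°  ·
  (1,3): δ = 10.37°  ✓
  (1,4): δ = 2.27°  ✓
  (1,5): δ = 14.77°  ✓
  (1,6): δ = 49.49°  ·
  (2,3): δ = 70.80°  ·
  (2,4): δ = 58.15°  ·
  (2,5): δ = 45.66°  ✓
  (2,6): δ = 10.93°  ✓
  (3,4): δ = 167.36°  ·
  (3,5): δ = 154.86°  ·
  (3,6): δ = 120.14°  ·
  (4,5): δ = 167.50°  ·
  (4,6): δ = 132.78°  ·
  (5,6): δ = 145.27°  ·
antipodal pairs: 8

count = 8; pairs: (0,3), (0,4), (0,5), (1,3), (1,4), (1,5), (2,5), (2,6)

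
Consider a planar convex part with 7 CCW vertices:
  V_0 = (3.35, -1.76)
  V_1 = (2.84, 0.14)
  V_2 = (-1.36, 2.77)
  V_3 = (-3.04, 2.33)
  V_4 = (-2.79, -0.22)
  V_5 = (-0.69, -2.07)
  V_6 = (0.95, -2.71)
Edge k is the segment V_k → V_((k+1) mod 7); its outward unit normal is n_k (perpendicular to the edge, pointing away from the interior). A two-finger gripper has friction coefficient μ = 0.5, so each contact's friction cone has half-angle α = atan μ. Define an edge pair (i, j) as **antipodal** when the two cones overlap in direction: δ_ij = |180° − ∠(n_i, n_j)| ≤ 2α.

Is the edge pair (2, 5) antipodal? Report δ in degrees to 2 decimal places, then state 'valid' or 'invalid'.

α = atan 0.5 = 26.57°;  2α = 53.13°
edge 2: e_2 = (-1.68, -0.44);  n_2 = (-0.2534, +0.9674)
edge 5: e_5 = (+1.64, -0.64);  n_5 = (-0.3635, -0.9316)
∠(n_2, n_5) = 144.01°
δ = |180° − 144.01°| = 35.99°
35.99° ≤ 2α = 53.13°  →  valid

δ = 35.99°, valid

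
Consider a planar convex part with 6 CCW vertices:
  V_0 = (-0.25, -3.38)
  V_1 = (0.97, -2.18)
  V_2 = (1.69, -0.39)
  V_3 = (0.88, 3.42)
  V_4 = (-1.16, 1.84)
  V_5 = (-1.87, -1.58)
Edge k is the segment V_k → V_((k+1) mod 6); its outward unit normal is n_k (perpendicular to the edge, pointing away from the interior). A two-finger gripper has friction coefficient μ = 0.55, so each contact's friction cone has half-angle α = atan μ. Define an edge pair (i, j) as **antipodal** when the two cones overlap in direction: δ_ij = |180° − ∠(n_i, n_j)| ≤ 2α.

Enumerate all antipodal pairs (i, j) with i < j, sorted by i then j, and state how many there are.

α = atan 0.55 = 28.81°;  2α = 57.62°
n_0 = (+0.7012, -0.7129)
n_1 = (+0.9278, -0.3732)
n_2 = (+0.9781, +0.2080)
n_3 = (-0.6123, +0.7906)
n_4 = (-0.9791, +0.2033)
n_5 = (-0.7433, -0.6690)
  (0,1): δ = 156.44°  ·
  (0,2): δ = 122.52°  ·
  (0,3): δ = 6.77°  ✓
  (0,4): δ = 33.75°  ✓
  (0,5): δ = 87.46°  ·
  (1,2): δ = 146.09°  ·
  (1,3): δ = 30.33°  ✓
  (1,4): δ = 10.18°  ✓
  (1,5): δ = 63.90°  ·
  (2,3): δ = 64.24°  ·
  (2,4): δ = 23.73°  ✓
  (2,5): δ = 29.98°  ✓
  (3,4): δ = 139.49°  ·
  (3,5): δ = 85.77°  ·
  (4,5): δ = 126.28°  ·
antipodal pairs: 6

count = 6; pairs: (0,3), (0,4), (1,3), (1,4), (2,4), (2,5)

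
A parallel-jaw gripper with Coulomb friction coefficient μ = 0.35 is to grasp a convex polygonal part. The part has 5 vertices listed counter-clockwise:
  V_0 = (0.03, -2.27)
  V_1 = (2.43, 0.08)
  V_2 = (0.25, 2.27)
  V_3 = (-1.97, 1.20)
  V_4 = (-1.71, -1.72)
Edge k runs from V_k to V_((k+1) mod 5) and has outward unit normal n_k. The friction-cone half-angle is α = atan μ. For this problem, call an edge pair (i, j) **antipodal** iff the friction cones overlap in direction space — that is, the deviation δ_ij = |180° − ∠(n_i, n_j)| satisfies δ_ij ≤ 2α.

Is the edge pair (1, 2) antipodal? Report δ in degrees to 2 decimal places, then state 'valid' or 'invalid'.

α = atan 0.35 = 19.29°;  2α = 38.58°
edge 1: e_1 = (-2.18, +2.19);  n_1 = (+0.7087, +0.7055)
edge 2: e_2 = (-2.22, -1.07);  n_2 = (-0.4342, +0.9008)
∠(n_1, n_2) = 70.86°
δ = |180° − 70.86°| = 109.14°
109.14° > 2α = 38.58°  →  invalid

δ = 109.14°, invalid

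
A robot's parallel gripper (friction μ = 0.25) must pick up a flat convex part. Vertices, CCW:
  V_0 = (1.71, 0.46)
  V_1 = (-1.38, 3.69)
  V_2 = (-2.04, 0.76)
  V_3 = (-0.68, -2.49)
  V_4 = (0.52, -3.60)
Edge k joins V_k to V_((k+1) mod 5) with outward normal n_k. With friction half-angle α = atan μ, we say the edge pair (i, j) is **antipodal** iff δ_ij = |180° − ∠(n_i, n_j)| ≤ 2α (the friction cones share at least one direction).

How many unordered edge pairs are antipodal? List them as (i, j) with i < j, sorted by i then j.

α = atan 0.25 = 14.04°;  2α = 28.07°
n_0 = (+0.7226, +0.6913)
n_1 = (-0.9756, +0.2197)
n_2 = (-0.9225, -0.3860)
n_3 = (-0.6790, -0.7341)
n_4 = (+0.9596, -0.2813)
  (0,1): δ = 56.43°  ·
  (0,2): δ = 21.02°  ✓
  (0,3): δ = 3.50°  ✓
  (0,4): δ = 119.93°  ·
  (1,2): δ = 144.60°  ·
  (1,3): δ = 120.07°  ·
  (1,4): δ = 3.64°  ✓
  (2,3): δ = 155.48°  ·
  (2,4): δ = 39.04°  ·
  (3,4): δ = 63.57°  ·
antipodal pairs: 3

count = 3; pairs: (0,2), (0,3), (1,4)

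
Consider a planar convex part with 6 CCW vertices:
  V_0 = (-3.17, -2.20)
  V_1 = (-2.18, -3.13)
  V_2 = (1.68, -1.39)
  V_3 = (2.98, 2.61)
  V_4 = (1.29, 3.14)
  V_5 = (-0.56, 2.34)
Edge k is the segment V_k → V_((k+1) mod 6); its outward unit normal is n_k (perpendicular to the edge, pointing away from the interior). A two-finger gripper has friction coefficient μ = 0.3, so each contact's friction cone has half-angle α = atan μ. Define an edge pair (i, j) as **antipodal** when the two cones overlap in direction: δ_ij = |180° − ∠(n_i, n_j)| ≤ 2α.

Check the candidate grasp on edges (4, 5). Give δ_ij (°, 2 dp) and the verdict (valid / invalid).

δ = 143.28°, invalid

α = atan 0.3 = 16.70°;  2α = 33.40°
edge 4: e_4 = (-1.85, -0.80);  n_4 = (-0.3969, +0.9179)
edge 5: e_5 = (-2.61, -4.54);  n_5 = (-0.8669, +0.4984)
∠(n_4, n_5) = 36.72°
δ = |180° − 36.72°| = 143.28°
143.28° > 2α = 33.40°  →  invalid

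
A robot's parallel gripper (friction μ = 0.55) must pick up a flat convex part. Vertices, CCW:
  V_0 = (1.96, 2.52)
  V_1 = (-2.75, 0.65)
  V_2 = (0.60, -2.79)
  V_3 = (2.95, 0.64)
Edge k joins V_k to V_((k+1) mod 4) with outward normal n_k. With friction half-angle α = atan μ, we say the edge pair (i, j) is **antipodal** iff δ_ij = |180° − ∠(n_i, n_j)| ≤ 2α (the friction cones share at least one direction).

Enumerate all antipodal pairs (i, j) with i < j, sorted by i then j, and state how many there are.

count = 2; pairs: (0,2), (1,3)

α = atan 0.55 = 28.81°;  2α = 57.62°
n_0 = (-0.3690, +0.9294)
n_1 = (-0.7164, -0.6977)
n_2 = (+0.8250, -0.5652)
n_3 = (+0.8848, +0.4659)
  (0,1): δ = 67.41°  ·
  (0,2): δ = 33.93°  ✓
  (0,3): δ = 96.12°  ·
  (1,2): δ = 78.66°  ·
  (1,3): δ = 16.47°  ✓
  (2,3): δ = 117.81°  ·
antipodal pairs: 2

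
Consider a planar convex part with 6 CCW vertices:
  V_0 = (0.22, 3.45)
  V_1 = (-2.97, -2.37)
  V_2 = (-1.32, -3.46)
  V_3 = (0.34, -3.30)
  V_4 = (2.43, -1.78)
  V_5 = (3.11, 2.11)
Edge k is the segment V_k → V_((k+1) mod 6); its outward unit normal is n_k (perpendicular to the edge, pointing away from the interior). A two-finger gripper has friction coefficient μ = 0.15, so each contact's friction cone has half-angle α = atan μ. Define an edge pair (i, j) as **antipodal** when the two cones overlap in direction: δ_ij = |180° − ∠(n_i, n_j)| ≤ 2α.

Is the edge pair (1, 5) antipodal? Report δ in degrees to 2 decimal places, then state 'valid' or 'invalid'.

δ = 8.57°, valid

α = atan 0.15 = 8.53°;  2α = 17.06°
edge 1: e_1 = (+1.65, -1.09);  n_1 = (-0.5512, -0.8344)
edge 5: e_5 = (-2.89, +1.34);  n_5 = (+0.4207, +0.9072)
∠(n_1, n_5) = 171.43°
δ = |180° − 171.43°| = 8.57°
8.57° ≤ 2α = 17.06°  →  valid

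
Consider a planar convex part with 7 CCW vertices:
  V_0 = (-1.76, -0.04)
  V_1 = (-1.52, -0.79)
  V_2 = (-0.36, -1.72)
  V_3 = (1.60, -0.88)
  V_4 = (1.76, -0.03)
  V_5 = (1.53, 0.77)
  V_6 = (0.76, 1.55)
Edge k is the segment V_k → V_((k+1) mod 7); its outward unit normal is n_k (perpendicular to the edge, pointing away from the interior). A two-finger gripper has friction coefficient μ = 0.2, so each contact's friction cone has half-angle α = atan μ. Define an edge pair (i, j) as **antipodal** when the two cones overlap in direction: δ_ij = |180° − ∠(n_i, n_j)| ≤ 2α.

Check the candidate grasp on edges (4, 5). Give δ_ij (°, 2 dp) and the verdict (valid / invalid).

α = atan 0.2 = 11.31°;  2α = 22.62°
edge 4: e_4 = (-0.23, +0.80);  n_4 = (+0.9611, +0.2763)
edge 5: e_5 = (-0.77, +0.78);  n_5 = (+0.7117, +0.7025)
∠(n_4, n_5) = 28.59°
δ = |180° − 28.59°| = 151.41°
151.41° > 2α = 22.62°  →  invalid

δ = 151.41°, invalid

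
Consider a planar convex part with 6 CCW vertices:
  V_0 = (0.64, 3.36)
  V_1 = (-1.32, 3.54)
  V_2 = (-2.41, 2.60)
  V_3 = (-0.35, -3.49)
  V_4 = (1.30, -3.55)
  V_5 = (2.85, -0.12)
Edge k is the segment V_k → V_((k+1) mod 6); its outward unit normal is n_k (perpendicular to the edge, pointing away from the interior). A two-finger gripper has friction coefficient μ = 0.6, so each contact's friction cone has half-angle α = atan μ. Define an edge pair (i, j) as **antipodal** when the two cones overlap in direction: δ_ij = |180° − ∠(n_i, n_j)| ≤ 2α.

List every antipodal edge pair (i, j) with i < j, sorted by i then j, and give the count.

α = atan 0.6 = 30.96°;  2α = 61.93°
n_0 = (+0.0915, +0.9958)
n_1 = (-0.6531, +0.7573)
n_2 = (-0.9473, -0.3204)
n_3 = (-0.0363, -0.9993)
n_4 = (+0.9113, -0.4118)
n_5 = (+0.8442, +0.5361)
  (0,1): δ = 133.98°  ·
  (0,2): δ = 66.06°  ·
  (0,3): δ = 3.16°  ✓
  (0,4): δ = 70.93°  ·
  (0,5): δ = 127.67°  ·
  (1,2): δ = 112.09°  ·
  (1,3): δ = 42.86°  ✓
  (1,4): δ = 24.91°  ✓
  (1,5): δ = 81.64°  ·
  (2,3): δ = 110.77°  ·
  (2,4): δ = 43.01°  ✓
  (2,5): δ = 13.73°  ✓
  (3,4): δ = 112.24°  ·
  (3,5): δ = 55.50°  ✓
  (4,5): δ = 123.26°  ·
antipodal pairs: 6

count = 6; pairs: (0,3), (1,3), (1,4), (2,4), (2,5), (3,5)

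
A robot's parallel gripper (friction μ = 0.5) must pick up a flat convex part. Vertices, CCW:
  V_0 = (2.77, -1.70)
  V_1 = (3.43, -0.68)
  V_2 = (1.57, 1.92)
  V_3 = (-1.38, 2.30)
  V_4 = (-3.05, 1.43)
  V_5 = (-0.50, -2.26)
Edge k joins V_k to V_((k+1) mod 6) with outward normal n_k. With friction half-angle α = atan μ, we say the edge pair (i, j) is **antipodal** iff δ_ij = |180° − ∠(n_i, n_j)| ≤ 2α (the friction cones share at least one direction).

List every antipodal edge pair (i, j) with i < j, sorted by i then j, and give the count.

α = atan 0.5 = 26.57°;  2α = 53.13°
n_0 = (+0.8396, -0.5433)
n_1 = (+0.8133, +0.5818)
n_2 = (+0.1278, +0.9918)
n_3 = (-0.4620, +0.8869)
n_4 = (-0.8227, -0.5685)
n_5 = (+0.1688, -0.9857)
  (0,1): δ = 111.52°  ·
  (0,2): δ = 64.43°  ·
  (0,3): δ = 29.58°  ✓
  (0,4): δ = 67.55°  ·
  (0,5): δ = 132.62°  ·
  (1,2): δ = 132.92°  ·
  (1,3): δ = 98.06°  ·
  (1,4): δ = 0.93°  ✓
  (1,5): δ = 64.14°  ·
  (2,3): δ = 145.14°  ·
  (2,4): δ = 48.01°  ✓
  (2,5): δ = 17.06°  ✓
  (3,4): δ = 82.87°  ·
  (3,5): δ = 17.80°  ✓
  (4,5): δ = 114.93°  ·
antipodal pairs: 5

count = 5; pairs: (0,3), (1,4), (2,4), (2,5), (3,5)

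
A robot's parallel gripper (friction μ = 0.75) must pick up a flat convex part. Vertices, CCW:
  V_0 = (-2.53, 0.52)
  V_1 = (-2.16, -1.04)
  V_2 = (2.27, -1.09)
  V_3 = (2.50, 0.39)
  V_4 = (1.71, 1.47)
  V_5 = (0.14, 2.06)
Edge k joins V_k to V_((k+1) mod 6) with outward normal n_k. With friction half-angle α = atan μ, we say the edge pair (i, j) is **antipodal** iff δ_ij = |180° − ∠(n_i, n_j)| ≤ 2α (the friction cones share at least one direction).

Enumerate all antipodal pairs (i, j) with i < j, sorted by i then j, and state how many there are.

α = atan 0.75 = 36.87°;  2α = 73.74°
n_0 = (-0.9730, -0.2308)
n_1 = (-0.0113, -0.9999)
n_2 = (+0.9881, -0.1536)
n_3 = (+0.8071, +0.5904)
n_4 = (+0.3518, +0.9361)
n_5 = (-0.4996, +0.8662)
  (0,1): δ = 103.99°  ·
  (0,2): δ = 22.18°  ✓
  (0,3): δ = 22.84°  ✓
  (0,4): δ = 56.06°  ✓
  (0,5): δ = 106.63°  ·
  (1,2): δ = 98.19°  ·
  (1,3): δ = 53.17°  ✓
  (1,4): δ = 19.95°  ✓
  (1,5): δ = 30.62°  ✓
  (2,3): δ = 134.98°  ·
  (2,4): δ = 101.76°  ·
  (2,5): δ = 51.19°  ✓
  (3,4): δ = 146.78°  ·
  (3,5): δ = 96.21°  ·
  (4,5): δ = 129.43°  ·
antipodal pairs: 7

count = 7; pairs: (0,2), (0,3), (0,4), (1,3), (1,4), (1,5), (2,5)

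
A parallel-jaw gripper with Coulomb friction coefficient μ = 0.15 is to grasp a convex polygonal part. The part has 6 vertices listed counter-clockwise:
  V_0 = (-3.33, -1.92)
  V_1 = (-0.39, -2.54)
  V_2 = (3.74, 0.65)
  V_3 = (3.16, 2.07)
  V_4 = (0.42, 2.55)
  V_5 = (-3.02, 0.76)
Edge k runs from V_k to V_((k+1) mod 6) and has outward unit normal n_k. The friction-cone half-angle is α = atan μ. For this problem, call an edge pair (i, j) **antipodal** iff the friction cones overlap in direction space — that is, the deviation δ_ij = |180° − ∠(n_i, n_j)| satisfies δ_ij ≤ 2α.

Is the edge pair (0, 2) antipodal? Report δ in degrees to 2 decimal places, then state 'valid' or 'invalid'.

δ = 55.87°, invalid

α = atan 0.15 = 8.53°;  2α = 17.06°
edge 0: e_0 = (+2.94, -0.62);  n_0 = (-0.2063, -0.9785)
edge 2: e_2 = (-0.58, +1.42);  n_2 = (+0.9258, +0.3781)
∠(n_0, n_2) = 124.13°
δ = |180° − 124.13°| = 55.87°
55.87° > 2α = 17.06°  →  invalid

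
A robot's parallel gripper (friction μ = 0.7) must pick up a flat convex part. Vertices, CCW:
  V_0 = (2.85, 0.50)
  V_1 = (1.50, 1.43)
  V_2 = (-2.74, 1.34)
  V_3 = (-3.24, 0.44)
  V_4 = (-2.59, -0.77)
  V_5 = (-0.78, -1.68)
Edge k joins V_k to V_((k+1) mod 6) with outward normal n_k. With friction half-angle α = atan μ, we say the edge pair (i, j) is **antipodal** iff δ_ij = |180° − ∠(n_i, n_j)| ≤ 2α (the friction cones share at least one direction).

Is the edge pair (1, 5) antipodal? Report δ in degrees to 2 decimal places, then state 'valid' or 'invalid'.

α = atan 0.7 = 34.99°;  2α = 69.98°
edge 1: e_1 = (-4.24, -0.09);  n_1 = (-0.0212, +0.9998)
edge 5: e_5 = (+3.63, +2.18);  n_5 = (+0.5148, -0.8573)
∠(n_1, n_5) = 150.23°
δ = |180° − 150.23°| = 29.77°
29.77° ≤ 2α = 69.98°  →  valid

δ = 29.77°, valid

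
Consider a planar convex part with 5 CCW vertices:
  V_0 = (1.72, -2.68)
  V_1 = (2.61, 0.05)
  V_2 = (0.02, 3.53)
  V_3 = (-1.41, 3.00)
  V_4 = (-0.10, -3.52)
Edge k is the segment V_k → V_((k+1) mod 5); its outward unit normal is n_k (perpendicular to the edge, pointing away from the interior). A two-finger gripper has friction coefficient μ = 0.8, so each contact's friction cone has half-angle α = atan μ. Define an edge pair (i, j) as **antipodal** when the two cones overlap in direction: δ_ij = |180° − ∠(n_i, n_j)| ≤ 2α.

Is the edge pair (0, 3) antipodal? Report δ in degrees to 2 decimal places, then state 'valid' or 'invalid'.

α = atan 0.8 = 38.66°;  2α = 77.32°
edge 0: e_0 = (+0.89, +2.73);  n_0 = (+0.9508, -0.3100)
edge 3: e_3 = (+1.31, -6.52);  n_3 = (-0.9804, -0.1970)
∠(n_0, n_3) = 150.58°
δ = |180° − 150.58°| = 29.42°
29.42° ≤ 2α = 77.32°  →  valid

δ = 29.42°, valid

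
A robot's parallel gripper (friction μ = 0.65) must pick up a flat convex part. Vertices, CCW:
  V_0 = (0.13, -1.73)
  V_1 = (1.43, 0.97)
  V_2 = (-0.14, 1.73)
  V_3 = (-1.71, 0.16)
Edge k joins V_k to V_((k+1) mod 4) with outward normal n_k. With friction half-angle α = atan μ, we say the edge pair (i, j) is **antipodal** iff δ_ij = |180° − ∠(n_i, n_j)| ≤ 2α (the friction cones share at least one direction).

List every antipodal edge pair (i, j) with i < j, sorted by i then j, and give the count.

count = 2; pairs: (0,2), (1,3)

α = atan 0.65 = 33.02°;  2α = 66.05°
n_0 = (+0.9010, -0.4338)
n_1 = (+0.4357, +0.9001)
n_2 = (-0.7071, +0.7071)
n_3 = (-0.7165, -0.6976)
  (0,1): δ = 90.12°  ·
  (0,2): δ = 19.29°  ✓
  (0,3): δ = 69.94°  ·
  (1,2): δ = 109.17°  ·
  (1,3): δ = 19.94°  ✓
  (2,3): δ = 90.77°  ·
antipodal pairs: 2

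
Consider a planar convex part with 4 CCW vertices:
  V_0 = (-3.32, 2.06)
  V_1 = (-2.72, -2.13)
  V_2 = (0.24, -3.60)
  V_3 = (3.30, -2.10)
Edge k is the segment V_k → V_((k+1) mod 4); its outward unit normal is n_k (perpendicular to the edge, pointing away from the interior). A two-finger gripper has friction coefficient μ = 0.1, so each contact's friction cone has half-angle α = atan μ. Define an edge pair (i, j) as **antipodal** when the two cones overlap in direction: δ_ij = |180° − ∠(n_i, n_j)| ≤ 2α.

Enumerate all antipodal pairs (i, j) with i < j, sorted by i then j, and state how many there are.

count = 1; pairs: (1,3)

α = atan 0.1 = 5.71°;  2α = 11.42°
n_0 = (-0.9899, -0.1418)
n_1 = (-0.4448, -0.8956)
n_2 = (+0.4402, -0.8979)
n_3 = (+0.5321, +0.8467)
  (0,1): δ = 124.56°  ·
  (0,2): δ = 72.04°  ·
  (0,3): δ = 49.71°  ·
  (1,2): δ = 127.48°  ·
  (1,3): δ = 5.74°  ✓
  (2,3): δ = 58.26°  ·
antipodal pairs: 1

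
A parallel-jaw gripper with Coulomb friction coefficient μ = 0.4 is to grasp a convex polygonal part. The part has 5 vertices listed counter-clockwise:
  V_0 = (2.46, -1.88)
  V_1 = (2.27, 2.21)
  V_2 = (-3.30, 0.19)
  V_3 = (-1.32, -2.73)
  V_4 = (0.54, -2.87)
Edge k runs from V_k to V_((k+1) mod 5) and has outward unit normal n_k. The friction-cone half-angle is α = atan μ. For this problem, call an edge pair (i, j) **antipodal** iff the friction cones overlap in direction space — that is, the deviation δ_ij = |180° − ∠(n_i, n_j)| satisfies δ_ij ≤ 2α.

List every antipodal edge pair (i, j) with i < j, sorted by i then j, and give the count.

count = 3; pairs: (0,2), (1,3), (1,4)

α = atan 0.4 = 21.80°;  2α = 43.60°
n_0 = (+0.9989, +0.0464)
n_1 = (-0.3409, +0.9401)
n_2 = (-0.8277, -0.5612)
n_3 = (-0.0751, -0.9972)
n_4 = (+0.4583, -0.8888)
  (0,1): δ = 72.73°  ·
  (0,2): δ = 31.48°  ✓
  (0,3): δ = 83.04°  ·
  (0,4): δ = 114.62°  ·
  (1,2): δ = 75.79°  ·
  (1,3): δ = 24.24°  ✓
  (1,4): δ = 7.34°  ✓
  (2,3): δ = 128.44°  ·
  (2,4): δ = 96.86°  ·
  (3,4): δ = 148.42°  ·
antipodal pairs: 3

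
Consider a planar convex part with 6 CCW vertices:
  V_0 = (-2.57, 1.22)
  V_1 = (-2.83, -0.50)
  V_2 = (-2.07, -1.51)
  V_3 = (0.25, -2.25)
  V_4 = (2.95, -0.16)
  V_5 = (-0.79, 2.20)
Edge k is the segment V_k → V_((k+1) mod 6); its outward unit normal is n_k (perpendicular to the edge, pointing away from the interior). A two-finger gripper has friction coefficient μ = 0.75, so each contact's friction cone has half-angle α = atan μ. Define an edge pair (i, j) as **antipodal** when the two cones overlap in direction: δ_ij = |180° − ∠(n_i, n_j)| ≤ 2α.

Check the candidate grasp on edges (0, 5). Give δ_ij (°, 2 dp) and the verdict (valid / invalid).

α = atan 0.75 = 36.87°;  2α = 73.74°
edge 0: e_0 = (-0.26, -1.72);  n_0 = (-0.9888, +0.1495)
edge 5: e_5 = (-1.78, -0.98);  n_5 = (-0.4823, +0.8760)
∠(n_0, n_5) = 52.57°
δ = |180° − 52.57°| = 127.43°
127.43° > 2α = 73.74°  →  invalid

δ = 127.43°, invalid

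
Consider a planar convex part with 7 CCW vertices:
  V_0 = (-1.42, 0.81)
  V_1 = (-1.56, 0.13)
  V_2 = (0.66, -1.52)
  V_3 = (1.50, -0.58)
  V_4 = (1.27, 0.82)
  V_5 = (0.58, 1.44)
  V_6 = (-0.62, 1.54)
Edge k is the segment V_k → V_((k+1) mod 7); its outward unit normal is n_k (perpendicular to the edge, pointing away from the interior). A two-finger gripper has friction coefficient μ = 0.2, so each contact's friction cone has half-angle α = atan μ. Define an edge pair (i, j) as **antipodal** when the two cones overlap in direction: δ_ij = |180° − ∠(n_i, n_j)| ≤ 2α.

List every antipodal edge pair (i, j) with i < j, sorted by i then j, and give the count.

count = 3; pairs: (0,3), (1,4), (2,6)

α = atan 0.2 = 11.31°;  2α = 22.62°
n_0 = (-0.9795, +0.2017)
n_1 = (-0.5965, -0.8026)
n_2 = (+0.7457, -0.6663)
n_3 = (+0.9868, +0.1621)
n_4 = (+0.6684, +0.7438)
n_5 = (+0.0830, +0.9965)
n_6 = (-0.6741, +0.7387)
  (0,1): δ = 114.99°  ·
  (0,2): δ = 30.15°  ·
  (0,3): δ = 20.96°  ✓
  (0,4): δ = 59.69°  ·
  (0,5): δ = 96.87°  ·
  (0,6): δ = 144.01°  ·
  (1,2): δ = 95.16°  ·
  (1,3): δ = 44.05°  ·
  (1,4): δ = 5.32°  ✓
  (1,5): δ = 31.86°  ·
  (1,6): δ = 79.00°  ·
  (2,3): δ = 128.89°  ·
  (2,4): δ = 90.16°  ·
  (2,5): δ = 52.98°  ·
  (2,6): δ = 5.84°  ✓
  (3,4): δ = 141.27°  ·
  (3,5): δ = 104.09°  ·
  (3,6): δ = 56.95°  ·
  (4,5): δ = 142.82°  ·
  (4,6): δ = 95.68°  ·
  (5,6): δ = 132.86°  ·
antipodal pairs: 3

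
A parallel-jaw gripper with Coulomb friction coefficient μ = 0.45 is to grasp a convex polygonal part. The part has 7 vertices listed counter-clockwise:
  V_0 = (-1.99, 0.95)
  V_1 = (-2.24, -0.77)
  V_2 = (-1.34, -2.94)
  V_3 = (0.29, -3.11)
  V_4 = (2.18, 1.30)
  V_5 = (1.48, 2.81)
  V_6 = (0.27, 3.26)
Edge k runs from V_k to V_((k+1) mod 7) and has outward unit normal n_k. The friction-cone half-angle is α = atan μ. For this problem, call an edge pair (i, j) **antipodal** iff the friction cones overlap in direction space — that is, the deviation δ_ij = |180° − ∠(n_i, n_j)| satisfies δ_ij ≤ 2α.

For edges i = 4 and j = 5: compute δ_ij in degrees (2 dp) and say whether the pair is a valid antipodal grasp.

δ = 135.27°, invalid

α = atan 0.45 = 24.23°;  2α = 48.46°
edge 4: e_4 = (-0.70, +1.51);  n_4 = (+0.9073, +0.4206)
edge 5: e_5 = (-1.21, +0.45);  n_5 = (+0.3486, +0.9373)
∠(n_4, n_5) = 44.73°
δ = |180° − 44.73°| = 135.27°
135.27° > 2α = 48.46°  →  invalid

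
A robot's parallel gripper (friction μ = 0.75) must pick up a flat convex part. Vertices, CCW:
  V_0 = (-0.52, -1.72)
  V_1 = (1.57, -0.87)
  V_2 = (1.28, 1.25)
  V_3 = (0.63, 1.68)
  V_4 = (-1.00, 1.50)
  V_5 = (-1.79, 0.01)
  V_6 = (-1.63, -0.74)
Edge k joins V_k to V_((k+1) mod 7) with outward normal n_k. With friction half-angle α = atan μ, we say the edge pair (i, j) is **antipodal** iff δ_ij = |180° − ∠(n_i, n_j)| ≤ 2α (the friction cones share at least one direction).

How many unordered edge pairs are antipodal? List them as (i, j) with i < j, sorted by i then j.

count = 9; pairs: (0,2), (0,3), (0,4), (1,4), (1,5), (1,6), (2,5), (2,6), (3,6)

α = atan 0.75 = 36.87°;  2α = 73.74°
n_0 = (+0.3767, -0.9263)
n_1 = (+0.9908, +0.1355)
n_2 = (+0.5517, +0.8340)
n_3 = (-0.1098, +0.9940)
n_4 = (-0.8835, +0.4684)
n_5 = (-0.9780, -0.2086)
n_6 = (-0.6618, -0.7496)
  (0,1): δ = 104.34°  ·
  (0,2): δ = 55.62°  ✓
  (0,3): δ = 15.83°  ✓
  (0,4): δ = 39.94°  ✓
  (0,5): δ = 79.91°  ·
  (0,6): δ = 116.43°  ·
  (1,2): δ = 131.28°  ·
  (1,3): δ = 91.49°  ·
  (1,4): δ = 35.72°  ✓
  (1,5): δ = 4.25°  ✓
  (1,6): δ = 40.77°  ✓
  (2,3): δ = 140.21°  ·
  (2,4): δ = 84.45°  ·
  (2,5): δ = 44.47°  ✓
  (2,6): δ = 7.95°  ✓
  (3,4): δ = 124.23°  ·
  (3,5): δ = 84.26°  ·
  (3,6): δ = 47.74°  ✓
  (4,5): δ = 140.02°  ·
  (4,6): δ = 103.51°  ·
  (5,6): δ = 143.48°  ·
antipodal pairs: 9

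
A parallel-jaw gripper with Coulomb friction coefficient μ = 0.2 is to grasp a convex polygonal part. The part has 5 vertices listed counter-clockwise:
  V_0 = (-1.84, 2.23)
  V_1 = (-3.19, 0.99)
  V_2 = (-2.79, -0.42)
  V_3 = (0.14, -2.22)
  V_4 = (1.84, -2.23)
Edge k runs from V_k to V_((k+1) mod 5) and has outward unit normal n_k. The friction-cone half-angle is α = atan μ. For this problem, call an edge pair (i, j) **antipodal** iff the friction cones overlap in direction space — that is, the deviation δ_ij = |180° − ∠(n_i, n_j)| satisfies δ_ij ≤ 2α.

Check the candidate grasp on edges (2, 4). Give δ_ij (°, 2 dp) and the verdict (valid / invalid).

δ = 18.91°, valid

α = atan 0.2 = 11.31°;  2α = 22.62°
edge 2: e_2 = (+2.93, -1.80);  n_2 = (-0.5234, -0.8521)
edge 4: e_4 = (-3.68, +4.46);  n_4 = (+0.7713, +0.6364)
∠(n_2, n_4) = 161.09°
δ = |180° − 161.09°| = 18.91°
18.91° ≤ 2α = 22.62°  →  valid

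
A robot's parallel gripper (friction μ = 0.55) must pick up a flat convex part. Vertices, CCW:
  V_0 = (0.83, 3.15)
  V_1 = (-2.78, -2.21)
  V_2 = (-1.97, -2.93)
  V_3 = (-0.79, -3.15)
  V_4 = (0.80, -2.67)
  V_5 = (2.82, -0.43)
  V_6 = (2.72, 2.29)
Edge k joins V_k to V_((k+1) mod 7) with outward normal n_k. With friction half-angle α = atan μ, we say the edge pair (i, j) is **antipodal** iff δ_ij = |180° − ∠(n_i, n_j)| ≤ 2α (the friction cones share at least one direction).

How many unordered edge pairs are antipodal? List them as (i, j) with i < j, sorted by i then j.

α = atan 0.55 = 28.81°;  2α = 57.62°
n_0 = (-0.8294, +0.5586)
n_1 = (-0.6644, -0.7474)
n_2 = (-0.1833, -0.9831)
n_3 = (+0.2890, -0.9573)
n_4 = (+0.7426, -0.6697)
n_5 = (+0.9993, +0.0367)
n_6 = (+0.4142, +0.9102)
  (0,1): δ = 97.67°  ·
  (0,2): δ = 66.60°  ·
  (0,3): δ = 39.24°  ✓
  (0,4): δ = 8.08°  ✓
  (0,5): δ = 36.07°  ✓
  (0,6): δ = 99.49°  ·
  (1,2): δ = 148.93°  ·
  (1,3): δ = 121.57°  ·
  (1,4): δ = 90.41°  ·
  (1,5): δ = 46.26°  ✓
  (1,6): δ = 17.17°  ✓
  (2,3): δ = 152.64°  ·
  (2,4): δ = 121.48°  ·
  (2,5): δ = 77.33°  ·
  (2,6): δ = 13.91°  ✓
  (3,4): δ = 148.84°  ·
  (3,5): δ = 104.69°  ·
  (3,6): δ = 41.27°  ✓
  (4,5): δ = 135.85°  ·
  (4,6): δ = 72.42°  ·
  (5,6): δ = 116.57°  ·
antipodal pairs: 7

count = 7; pairs: (0,3), (0,4), (0,5), (1,5), (1,6), (2,6), (3,6)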